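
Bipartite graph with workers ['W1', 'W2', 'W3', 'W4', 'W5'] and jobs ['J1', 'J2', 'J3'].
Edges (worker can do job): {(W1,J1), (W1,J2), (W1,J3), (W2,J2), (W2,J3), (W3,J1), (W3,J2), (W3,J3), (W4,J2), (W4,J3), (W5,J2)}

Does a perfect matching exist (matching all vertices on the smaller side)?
Yes, perfect matching exists (size 3)

Perfect matching: {(W1,J1), (W3,J3), (W5,J2)}
All 3 vertices on the smaller side are matched.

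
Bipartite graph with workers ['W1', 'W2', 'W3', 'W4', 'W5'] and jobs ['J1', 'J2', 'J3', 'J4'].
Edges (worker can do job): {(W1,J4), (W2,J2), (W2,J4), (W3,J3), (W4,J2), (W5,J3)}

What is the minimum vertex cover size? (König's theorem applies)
Minimum vertex cover size = 3

By König's theorem: in bipartite graphs,
min vertex cover = max matching = 3

Maximum matching has size 3, so minimum vertex cover also has size 3.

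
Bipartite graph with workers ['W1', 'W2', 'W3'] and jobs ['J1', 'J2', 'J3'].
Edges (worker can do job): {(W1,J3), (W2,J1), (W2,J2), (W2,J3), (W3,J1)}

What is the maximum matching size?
Maximum matching size = 3

Maximum matching: {(W1,J3), (W2,J2), (W3,J1)}
Size: 3

This assigns 3 workers to 3 distinct jobs.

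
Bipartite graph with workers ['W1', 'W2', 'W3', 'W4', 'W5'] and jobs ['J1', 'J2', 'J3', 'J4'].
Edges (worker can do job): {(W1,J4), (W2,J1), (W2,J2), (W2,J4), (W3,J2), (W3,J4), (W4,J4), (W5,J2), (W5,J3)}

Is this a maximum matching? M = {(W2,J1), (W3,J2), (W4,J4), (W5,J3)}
Yes, size 4 is maximum

Proposed matching has size 4.
Maximum matching size for this graph: 4.

This is a maximum matching.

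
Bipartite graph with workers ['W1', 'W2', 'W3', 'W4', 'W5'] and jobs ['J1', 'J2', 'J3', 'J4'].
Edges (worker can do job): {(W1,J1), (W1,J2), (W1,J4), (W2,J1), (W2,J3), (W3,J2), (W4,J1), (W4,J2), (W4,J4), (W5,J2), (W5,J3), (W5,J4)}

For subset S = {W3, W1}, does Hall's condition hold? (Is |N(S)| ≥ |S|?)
Yes: |N(S)| = 3, |S| = 2

Subset S = {W3, W1}
Neighbors N(S) = {J1, J2, J4}

|N(S)| = 3, |S| = 2
Hall's condition: |N(S)| ≥ |S| is satisfied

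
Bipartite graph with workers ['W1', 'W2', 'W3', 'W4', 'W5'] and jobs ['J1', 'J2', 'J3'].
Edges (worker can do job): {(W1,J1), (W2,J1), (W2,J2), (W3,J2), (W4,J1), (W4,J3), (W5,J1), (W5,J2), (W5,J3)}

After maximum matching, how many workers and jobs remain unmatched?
Unmatched: 2 workers, 0 jobs

Maximum matching size: 3
Workers: 5 total, 3 matched, 2 unmatched
Jobs: 3 total, 3 matched, 0 unmatched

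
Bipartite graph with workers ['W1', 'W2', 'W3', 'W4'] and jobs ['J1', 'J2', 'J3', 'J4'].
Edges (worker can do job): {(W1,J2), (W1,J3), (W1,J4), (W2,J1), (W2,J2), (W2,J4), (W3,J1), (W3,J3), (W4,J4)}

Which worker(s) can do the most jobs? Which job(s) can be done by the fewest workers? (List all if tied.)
Most versatile: W1, W2 (3 jobs); Least covered: J1, J2, J3 (2 workers)

Worker degrees (jobs they can do): W1:3, W2:3, W3:2, W4:1
Job degrees (workers who can do it): J1:2, J2:2, J3:2, J4:3

Maximum worker degree is 3, achieved by: W1, W2
Minimum job degree is 2, achieved by: J1, J2, J3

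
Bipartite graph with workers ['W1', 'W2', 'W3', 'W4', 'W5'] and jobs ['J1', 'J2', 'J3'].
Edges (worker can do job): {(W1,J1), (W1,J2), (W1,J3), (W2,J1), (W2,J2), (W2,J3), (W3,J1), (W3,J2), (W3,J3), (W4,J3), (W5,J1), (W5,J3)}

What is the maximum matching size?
Maximum matching size = 3

Maximum matching: {(W1,J2), (W3,J1), (W5,J3)}
Size: 3

This assigns 3 workers to 3 distinct jobs.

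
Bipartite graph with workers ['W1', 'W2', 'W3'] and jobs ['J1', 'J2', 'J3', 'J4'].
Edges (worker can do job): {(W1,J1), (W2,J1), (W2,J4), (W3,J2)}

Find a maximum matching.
Matching: {(W1,J1), (W2,J4), (W3,J2)}

Maximum matching (size 3):
  W1 → J1
  W2 → J4
  W3 → J2

Each worker is assigned to at most one job, and each job to at most one worker.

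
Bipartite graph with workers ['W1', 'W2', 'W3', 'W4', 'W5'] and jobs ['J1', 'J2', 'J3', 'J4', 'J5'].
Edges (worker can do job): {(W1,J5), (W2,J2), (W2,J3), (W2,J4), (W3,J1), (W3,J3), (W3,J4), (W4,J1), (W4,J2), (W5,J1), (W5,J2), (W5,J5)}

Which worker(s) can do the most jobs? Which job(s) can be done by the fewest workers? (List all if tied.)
Most versatile: W2, W3, W5 (3 jobs); Least covered: J3, J4, J5 (2 workers)

Worker degrees (jobs they can do): W1:1, W2:3, W3:3, W4:2, W5:3
Job degrees (workers who can do it): J1:3, J2:3, J3:2, J4:2, J5:2

Maximum worker degree is 3, achieved by: W2, W3, W5
Minimum job degree is 2, achieved by: J3, J4, J5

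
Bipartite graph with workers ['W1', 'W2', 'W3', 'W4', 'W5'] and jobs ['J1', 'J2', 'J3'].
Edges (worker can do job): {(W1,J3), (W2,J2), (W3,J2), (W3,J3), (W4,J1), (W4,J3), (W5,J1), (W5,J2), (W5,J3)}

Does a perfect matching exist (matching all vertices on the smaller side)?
Yes, perfect matching exists (size 3)

Perfect matching: {(W2,J2), (W3,J3), (W5,J1)}
All 3 vertices on the smaller side are matched.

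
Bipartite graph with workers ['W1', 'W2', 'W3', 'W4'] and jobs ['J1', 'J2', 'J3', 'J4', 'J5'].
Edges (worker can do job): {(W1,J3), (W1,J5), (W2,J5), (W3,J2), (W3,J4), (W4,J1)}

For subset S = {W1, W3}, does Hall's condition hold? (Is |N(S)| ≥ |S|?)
Yes: |N(S)| = 4, |S| = 2

Subset S = {W1, W3}
Neighbors N(S) = {J2, J3, J4, J5}

|N(S)| = 4, |S| = 2
Hall's condition: |N(S)| ≥ |S| is satisfied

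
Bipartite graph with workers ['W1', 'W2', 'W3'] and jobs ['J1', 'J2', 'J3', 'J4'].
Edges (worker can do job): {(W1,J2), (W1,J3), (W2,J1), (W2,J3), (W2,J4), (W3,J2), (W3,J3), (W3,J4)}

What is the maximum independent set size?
Maximum independent set = 4

By König's theorem:
- Min vertex cover = Max matching = 3
- Max independent set = Total vertices - Min vertex cover
- Max independent set = 7 - 3 = 4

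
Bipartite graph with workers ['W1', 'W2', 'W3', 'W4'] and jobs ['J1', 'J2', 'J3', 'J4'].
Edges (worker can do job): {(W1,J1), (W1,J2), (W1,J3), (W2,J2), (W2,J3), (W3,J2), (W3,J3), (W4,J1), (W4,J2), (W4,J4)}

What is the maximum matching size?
Maximum matching size = 4

Maximum matching: {(W1,J1), (W2,J3), (W3,J2), (W4,J4)}
Size: 4

This assigns 4 workers to 4 distinct jobs.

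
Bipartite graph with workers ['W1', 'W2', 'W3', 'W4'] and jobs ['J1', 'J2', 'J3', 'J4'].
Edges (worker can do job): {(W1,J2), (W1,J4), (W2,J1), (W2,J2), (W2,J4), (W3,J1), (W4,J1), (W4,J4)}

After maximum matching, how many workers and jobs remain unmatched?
Unmatched: 1 workers, 1 jobs

Maximum matching size: 3
Workers: 4 total, 3 matched, 1 unmatched
Jobs: 4 total, 3 matched, 1 unmatched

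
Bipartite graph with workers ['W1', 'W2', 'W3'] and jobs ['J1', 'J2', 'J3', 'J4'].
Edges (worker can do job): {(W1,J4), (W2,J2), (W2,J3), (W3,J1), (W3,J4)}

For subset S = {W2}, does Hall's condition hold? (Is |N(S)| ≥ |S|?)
Yes: |N(S)| = 2, |S| = 1

Subset S = {W2}
Neighbors N(S) = {J2, J3}

|N(S)| = 2, |S| = 1
Hall's condition: |N(S)| ≥ |S| is satisfied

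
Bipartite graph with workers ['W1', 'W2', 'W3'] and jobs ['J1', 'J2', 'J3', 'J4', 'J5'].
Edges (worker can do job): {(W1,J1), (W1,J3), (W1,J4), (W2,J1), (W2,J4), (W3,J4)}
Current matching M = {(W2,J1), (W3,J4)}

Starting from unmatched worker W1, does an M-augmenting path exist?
Yes: W1 → J3

An M-augmenting path alternates non-matching / matching edges, starting and ending at unmatched vertices.
Path: W1 → J3
(J3 is unmatched in M, so the path is augmenting.)
Flipping edges along this path would increase |M| from 2 to 3.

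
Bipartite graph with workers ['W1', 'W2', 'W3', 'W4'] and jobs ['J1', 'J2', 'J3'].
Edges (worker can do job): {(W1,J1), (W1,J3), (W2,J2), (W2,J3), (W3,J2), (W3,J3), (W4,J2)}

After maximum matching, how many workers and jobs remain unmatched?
Unmatched: 1 workers, 0 jobs

Maximum matching size: 3
Workers: 4 total, 3 matched, 1 unmatched
Jobs: 3 total, 3 matched, 0 unmatched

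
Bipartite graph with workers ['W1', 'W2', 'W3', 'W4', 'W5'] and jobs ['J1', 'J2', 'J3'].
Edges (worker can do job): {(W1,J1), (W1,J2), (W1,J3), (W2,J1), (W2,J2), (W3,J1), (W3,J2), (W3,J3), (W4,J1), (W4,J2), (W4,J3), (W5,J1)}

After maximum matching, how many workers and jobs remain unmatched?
Unmatched: 2 workers, 0 jobs

Maximum matching size: 3
Workers: 5 total, 3 matched, 2 unmatched
Jobs: 3 total, 3 matched, 0 unmatched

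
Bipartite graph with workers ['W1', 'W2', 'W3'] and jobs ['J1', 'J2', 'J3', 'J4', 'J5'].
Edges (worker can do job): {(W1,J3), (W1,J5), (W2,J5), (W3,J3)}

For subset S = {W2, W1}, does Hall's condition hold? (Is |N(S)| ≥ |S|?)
Yes: |N(S)| = 2, |S| = 2

Subset S = {W2, W1}
Neighbors N(S) = {J3, J5}

|N(S)| = 2, |S| = 2
Hall's condition: |N(S)| ≥ |S| is satisfied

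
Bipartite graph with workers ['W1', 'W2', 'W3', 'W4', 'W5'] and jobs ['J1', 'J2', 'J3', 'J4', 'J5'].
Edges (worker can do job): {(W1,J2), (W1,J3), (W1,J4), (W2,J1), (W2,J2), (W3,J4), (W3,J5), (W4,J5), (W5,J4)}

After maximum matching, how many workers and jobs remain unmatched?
Unmatched: 1 workers, 1 jobs

Maximum matching size: 4
Workers: 5 total, 4 matched, 1 unmatched
Jobs: 5 total, 4 matched, 1 unmatched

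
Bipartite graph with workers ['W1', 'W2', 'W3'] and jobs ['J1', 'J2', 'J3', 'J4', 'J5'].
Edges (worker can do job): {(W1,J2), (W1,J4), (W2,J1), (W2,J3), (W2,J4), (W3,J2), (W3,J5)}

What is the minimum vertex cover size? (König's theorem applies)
Minimum vertex cover size = 3

By König's theorem: in bipartite graphs,
min vertex cover = max matching = 3

Maximum matching has size 3, so minimum vertex cover also has size 3.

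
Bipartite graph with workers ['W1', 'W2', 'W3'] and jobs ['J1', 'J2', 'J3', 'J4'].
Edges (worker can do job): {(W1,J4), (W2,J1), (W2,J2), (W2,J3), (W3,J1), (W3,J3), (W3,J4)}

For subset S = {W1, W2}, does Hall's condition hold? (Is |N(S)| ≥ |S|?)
Yes: |N(S)| = 4, |S| = 2

Subset S = {W1, W2}
Neighbors N(S) = {J1, J2, J3, J4}

|N(S)| = 4, |S| = 2
Hall's condition: |N(S)| ≥ |S| is satisfied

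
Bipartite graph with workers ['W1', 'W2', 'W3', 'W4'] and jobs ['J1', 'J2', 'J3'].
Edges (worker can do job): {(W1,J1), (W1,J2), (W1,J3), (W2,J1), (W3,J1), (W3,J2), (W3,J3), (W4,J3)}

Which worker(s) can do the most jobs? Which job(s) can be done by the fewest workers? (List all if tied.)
Most versatile: W1, W3 (3 jobs); Least covered: J2 (2 workers)

Worker degrees (jobs they can do): W1:3, W2:1, W3:3, W4:1
Job degrees (workers who can do it): J1:3, J2:2, J3:3

Maximum worker degree is 3, achieved by: W1, W3
Minimum job degree is 2, achieved by: J2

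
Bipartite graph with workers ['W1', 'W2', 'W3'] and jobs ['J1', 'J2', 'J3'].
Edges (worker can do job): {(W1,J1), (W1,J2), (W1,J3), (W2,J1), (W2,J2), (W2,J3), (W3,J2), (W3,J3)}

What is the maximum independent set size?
Maximum independent set = 3

By König's theorem:
- Min vertex cover = Max matching = 3
- Max independent set = Total vertices - Min vertex cover
- Max independent set = 6 - 3 = 3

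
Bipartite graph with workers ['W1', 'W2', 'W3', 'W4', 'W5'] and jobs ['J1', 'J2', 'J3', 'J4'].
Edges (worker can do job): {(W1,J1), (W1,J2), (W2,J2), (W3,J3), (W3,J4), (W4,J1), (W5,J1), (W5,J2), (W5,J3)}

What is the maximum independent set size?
Maximum independent set = 5

By König's theorem:
- Min vertex cover = Max matching = 4
- Max independent set = Total vertices - Min vertex cover
- Max independent set = 9 - 4 = 5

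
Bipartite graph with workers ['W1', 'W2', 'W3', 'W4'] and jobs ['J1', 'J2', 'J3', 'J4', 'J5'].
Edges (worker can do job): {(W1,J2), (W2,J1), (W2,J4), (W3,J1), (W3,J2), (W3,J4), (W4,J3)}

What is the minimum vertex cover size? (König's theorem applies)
Minimum vertex cover size = 4

By König's theorem: in bipartite graphs,
min vertex cover = max matching = 4

Maximum matching has size 4, so minimum vertex cover also has size 4.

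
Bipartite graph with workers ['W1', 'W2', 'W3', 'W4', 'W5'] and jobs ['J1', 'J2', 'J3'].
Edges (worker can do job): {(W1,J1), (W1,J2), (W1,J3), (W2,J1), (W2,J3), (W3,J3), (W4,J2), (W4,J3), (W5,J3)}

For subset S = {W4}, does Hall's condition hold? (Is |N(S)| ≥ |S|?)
Yes: |N(S)| = 2, |S| = 1

Subset S = {W4}
Neighbors N(S) = {J2, J3}

|N(S)| = 2, |S| = 1
Hall's condition: |N(S)| ≥ |S| is satisfied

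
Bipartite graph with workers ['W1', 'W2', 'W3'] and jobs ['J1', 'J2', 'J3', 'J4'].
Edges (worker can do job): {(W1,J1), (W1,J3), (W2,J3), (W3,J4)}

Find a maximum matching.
Matching: {(W1,J1), (W2,J3), (W3,J4)}

Maximum matching (size 3):
  W1 → J1
  W2 → J3
  W3 → J4

Each worker is assigned to at most one job, and each job to at most one worker.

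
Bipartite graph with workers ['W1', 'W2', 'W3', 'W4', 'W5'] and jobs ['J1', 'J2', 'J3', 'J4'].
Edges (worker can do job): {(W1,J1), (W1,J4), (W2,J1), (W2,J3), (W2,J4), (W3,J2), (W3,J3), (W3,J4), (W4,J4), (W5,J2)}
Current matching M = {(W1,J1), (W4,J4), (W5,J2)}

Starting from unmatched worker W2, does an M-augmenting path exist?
Yes: W2 → J3

An M-augmenting path alternates non-matching / matching edges, starting and ending at unmatched vertices.
Path: W2 → J3
(J3 is unmatched in M, so the path is augmenting.)
Flipping edges along this path would increase |M| from 3 to 4.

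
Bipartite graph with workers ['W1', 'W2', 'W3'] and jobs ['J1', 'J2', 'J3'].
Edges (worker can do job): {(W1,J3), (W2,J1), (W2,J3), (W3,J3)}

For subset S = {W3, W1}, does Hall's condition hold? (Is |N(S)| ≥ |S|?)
No: |N(S)| = 1, |S| = 2

Subset S = {W3, W1}
Neighbors N(S) = {J3}

|N(S)| = 1, |S| = 2
Hall's condition: |N(S)| ≥ |S| is NOT satisfied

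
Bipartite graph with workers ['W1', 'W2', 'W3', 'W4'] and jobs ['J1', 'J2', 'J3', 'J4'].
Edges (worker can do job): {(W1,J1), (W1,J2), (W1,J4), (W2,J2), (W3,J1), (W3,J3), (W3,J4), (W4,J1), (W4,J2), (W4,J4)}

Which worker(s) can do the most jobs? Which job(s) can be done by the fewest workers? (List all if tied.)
Most versatile: W1, W3, W4 (3 jobs); Least covered: J3 (1 workers)

Worker degrees (jobs they can do): W1:3, W2:1, W3:3, W4:3
Job degrees (workers who can do it): J1:3, J2:3, J3:1, J4:3

Maximum worker degree is 3, achieved by: W1, W3, W4
Minimum job degree is 1, achieved by: J3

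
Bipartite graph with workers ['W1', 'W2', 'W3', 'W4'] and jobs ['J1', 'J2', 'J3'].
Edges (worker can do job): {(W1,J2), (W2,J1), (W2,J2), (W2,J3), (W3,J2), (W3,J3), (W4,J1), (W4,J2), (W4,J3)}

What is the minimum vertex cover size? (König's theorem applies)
Minimum vertex cover size = 3

By König's theorem: in bipartite graphs,
min vertex cover = max matching = 3

Maximum matching has size 3, so minimum vertex cover also has size 3.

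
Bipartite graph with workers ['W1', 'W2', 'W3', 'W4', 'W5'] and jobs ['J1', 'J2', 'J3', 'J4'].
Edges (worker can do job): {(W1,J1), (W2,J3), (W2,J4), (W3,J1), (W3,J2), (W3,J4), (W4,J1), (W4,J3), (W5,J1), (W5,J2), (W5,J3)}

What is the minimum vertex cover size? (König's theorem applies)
Minimum vertex cover size = 4

By König's theorem: in bipartite graphs,
min vertex cover = max matching = 4

Maximum matching has size 4, so minimum vertex cover also has size 4.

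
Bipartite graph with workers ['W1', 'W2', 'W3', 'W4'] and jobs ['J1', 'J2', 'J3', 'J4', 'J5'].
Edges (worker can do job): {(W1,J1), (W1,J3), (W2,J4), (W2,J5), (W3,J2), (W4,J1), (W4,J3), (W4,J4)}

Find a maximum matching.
Matching: {(W1,J3), (W2,J4), (W3,J2), (W4,J1)}

Maximum matching (size 4):
  W1 → J3
  W2 → J4
  W3 → J2
  W4 → J1

Each worker is assigned to at most one job, and each job to at most one worker.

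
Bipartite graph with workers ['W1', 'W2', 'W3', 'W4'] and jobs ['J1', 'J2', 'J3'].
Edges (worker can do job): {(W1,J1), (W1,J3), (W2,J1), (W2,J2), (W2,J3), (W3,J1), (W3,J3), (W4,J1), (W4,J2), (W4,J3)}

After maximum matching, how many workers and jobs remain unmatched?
Unmatched: 1 workers, 0 jobs

Maximum matching size: 3
Workers: 4 total, 3 matched, 1 unmatched
Jobs: 3 total, 3 matched, 0 unmatched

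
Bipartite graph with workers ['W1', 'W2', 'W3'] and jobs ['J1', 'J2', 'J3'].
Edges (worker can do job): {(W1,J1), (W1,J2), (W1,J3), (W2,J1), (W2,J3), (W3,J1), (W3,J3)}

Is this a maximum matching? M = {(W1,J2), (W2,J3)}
No, size 2 is not maximum

Proposed matching has size 2.
Maximum matching size for this graph: 3.

This is NOT maximum - can be improved to size 3.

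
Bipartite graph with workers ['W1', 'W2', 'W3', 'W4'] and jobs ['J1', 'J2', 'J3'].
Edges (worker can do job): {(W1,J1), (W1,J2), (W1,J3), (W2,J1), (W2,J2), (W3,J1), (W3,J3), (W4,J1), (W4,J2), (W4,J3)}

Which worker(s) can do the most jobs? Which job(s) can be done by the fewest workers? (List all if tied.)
Most versatile: W1, W4 (3 jobs); Least covered: J2, J3 (3 workers)

Worker degrees (jobs they can do): W1:3, W2:2, W3:2, W4:3
Job degrees (workers who can do it): J1:4, J2:3, J3:3

Maximum worker degree is 3, achieved by: W1, W4
Minimum job degree is 3, achieved by: J2, J3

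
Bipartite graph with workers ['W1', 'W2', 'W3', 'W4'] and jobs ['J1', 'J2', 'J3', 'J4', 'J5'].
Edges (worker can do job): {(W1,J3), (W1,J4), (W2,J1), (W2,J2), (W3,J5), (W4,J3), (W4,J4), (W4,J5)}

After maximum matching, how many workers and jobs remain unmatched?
Unmatched: 0 workers, 1 jobs

Maximum matching size: 4
Workers: 4 total, 4 matched, 0 unmatched
Jobs: 5 total, 4 matched, 1 unmatched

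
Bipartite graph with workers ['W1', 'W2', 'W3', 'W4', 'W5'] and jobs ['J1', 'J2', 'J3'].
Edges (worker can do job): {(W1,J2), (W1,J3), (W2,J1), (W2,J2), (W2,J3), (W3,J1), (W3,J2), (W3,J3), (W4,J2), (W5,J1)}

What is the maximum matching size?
Maximum matching size = 3

Maximum matching: {(W1,J3), (W3,J1), (W4,J2)}
Size: 3

This assigns 3 workers to 3 distinct jobs.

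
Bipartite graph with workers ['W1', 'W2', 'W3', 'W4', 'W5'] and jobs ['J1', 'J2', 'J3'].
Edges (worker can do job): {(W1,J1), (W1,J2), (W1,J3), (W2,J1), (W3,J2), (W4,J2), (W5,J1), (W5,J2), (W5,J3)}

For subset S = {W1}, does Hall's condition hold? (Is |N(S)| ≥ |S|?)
Yes: |N(S)| = 3, |S| = 1

Subset S = {W1}
Neighbors N(S) = {J1, J2, J3}

|N(S)| = 3, |S| = 1
Hall's condition: |N(S)| ≥ |S| is satisfied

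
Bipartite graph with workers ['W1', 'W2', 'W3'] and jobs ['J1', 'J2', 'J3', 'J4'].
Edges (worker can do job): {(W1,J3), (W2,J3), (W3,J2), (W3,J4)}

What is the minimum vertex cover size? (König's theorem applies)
Minimum vertex cover size = 2

By König's theorem: in bipartite graphs,
min vertex cover = max matching = 2

Maximum matching has size 2, so minimum vertex cover also has size 2.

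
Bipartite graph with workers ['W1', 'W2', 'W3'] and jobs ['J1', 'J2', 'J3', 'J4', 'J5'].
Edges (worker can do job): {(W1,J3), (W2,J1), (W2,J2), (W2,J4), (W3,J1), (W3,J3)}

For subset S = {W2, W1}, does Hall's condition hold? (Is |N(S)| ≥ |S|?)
Yes: |N(S)| = 4, |S| = 2

Subset S = {W2, W1}
Neighbors N(S) = {J1, J2, J3, J4}

|N(S)| = 4, |S| = 2
Hall's condition: |N(S)| ≥ |S| is satisfied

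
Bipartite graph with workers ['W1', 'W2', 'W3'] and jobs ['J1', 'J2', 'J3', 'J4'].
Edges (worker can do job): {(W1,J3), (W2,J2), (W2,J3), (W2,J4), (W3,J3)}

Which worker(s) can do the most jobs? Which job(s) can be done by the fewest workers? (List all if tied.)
Most versatile: W2 (3 jobs); Least covered: J1 (0 workers)

Worker degrees (jobs they can do): W1:1, W2:3, W3:1
Job degrees (workers who can do it): J1:0, J2:1, J3:3, J4:1

Maximum worker degree is 3, achieved by: W2
Minimum job degree is 0, achieved by: J1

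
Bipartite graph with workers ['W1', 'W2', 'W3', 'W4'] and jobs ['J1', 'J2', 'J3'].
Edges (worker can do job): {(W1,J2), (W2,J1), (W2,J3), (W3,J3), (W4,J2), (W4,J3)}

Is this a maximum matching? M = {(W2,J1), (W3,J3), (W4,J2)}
Yes, size 3 is maximum

Proposed matching has size 3.
Maximum matching size for this graph: 3.

This is a maximum matching.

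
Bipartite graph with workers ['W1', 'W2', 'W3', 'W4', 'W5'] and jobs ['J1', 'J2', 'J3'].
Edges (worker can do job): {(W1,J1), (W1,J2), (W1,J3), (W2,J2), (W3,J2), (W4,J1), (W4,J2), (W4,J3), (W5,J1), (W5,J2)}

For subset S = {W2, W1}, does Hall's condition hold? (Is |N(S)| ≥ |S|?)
Yes: |N(S)| = 3, |S| = 2

Subset S = {W2, W1}
Neighbors N(S) = {J1, J2, J3}

|N(S)| = 3, |S| = 2
Hall's condition: |N(S)| ≥ |S| is satisfied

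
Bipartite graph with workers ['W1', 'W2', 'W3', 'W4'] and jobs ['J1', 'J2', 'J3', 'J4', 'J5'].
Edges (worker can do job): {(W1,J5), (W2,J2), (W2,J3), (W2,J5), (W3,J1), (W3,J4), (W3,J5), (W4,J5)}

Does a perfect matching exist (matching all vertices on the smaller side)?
No, maximum matching has size 3 < 4

Maximum matching has size 3, need 4 for perfect matching.
Unmatched workers: ['W1']
Unmatched jobs: ['J3', 'J4']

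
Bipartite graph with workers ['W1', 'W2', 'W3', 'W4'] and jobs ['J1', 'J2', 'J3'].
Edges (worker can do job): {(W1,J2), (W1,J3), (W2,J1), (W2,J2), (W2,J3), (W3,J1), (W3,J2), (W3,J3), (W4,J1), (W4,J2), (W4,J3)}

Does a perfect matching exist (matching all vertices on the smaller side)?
Yes, perfect matching exists (size 3)

Perfect matching: {(W2,J1), (W3,J2), (W4,J3)}
All 3 vertices on the smaller side are matched.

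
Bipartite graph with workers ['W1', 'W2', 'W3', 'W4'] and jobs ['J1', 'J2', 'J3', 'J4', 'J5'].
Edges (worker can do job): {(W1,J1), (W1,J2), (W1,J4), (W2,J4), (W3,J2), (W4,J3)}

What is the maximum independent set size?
Maximum independent set = 5

By König's theorem:
- Min vertex cover = Max matching = 4
- Max independent set = Total vertices - Min vertex cover
- Max independent set = 9 - 4 = 5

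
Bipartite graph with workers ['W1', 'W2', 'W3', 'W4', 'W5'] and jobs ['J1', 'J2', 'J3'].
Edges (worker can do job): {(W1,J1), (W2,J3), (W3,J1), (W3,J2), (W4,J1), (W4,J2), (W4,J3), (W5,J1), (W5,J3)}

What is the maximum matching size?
Maximum matching size = 3

Maximum matching: {(W3,J2), (W4,J1), (W5,J3)}
Size: 3

This assigns 3 workers to 3 distinct jobs.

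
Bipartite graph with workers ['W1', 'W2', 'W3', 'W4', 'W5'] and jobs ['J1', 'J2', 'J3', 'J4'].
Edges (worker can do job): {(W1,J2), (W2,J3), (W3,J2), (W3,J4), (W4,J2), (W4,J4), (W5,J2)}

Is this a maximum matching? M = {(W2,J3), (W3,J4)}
No, size 2 is not maximum

Proposed matching has size 2.
Maximum matching size for this graph: 3.

This is NOT maximum - can be improved to size 3.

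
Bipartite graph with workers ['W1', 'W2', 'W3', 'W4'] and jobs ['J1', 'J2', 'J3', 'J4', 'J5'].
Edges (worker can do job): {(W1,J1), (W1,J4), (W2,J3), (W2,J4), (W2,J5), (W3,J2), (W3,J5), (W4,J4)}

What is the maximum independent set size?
Maximum independent set = 5

By König's theorem:
- Min vertex cover = Max matching = 4
- Max independent set = Total vertices - Min vertex cover
- Max independent set = 9 - 4 = 5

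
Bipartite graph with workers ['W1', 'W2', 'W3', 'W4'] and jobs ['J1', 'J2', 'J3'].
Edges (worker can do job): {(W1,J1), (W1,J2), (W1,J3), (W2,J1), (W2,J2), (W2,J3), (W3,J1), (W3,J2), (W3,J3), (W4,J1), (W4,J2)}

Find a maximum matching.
Matching: {(W1,J2), (W3,J3), (W4,J1)}

Maximum matching (size 3):
  W1 → J2
  W3 → J3
  W4 → J1

Each worker is assigned to at most one job, and each job to at most one worker.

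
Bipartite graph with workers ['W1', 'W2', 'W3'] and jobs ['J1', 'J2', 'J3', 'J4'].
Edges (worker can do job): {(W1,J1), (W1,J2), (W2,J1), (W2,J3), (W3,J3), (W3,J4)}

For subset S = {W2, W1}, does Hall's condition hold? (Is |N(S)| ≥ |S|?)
Yes: |N(S)| = 3, |S| = 2

Subset S = {W2, W1}
Neighbors N(S) = {J1, J2, J3}

|N(S)| = 3, |S| = 2
Hall's condition: |N(S)| ≥ |S| is satisfied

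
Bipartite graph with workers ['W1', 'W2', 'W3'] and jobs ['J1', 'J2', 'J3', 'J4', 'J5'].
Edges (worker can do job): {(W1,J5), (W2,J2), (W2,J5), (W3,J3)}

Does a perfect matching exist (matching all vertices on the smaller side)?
Yes, perfect matching exists (size 3)

Perfect matching: {(W1,J5), (W2,J2), (W3,J3)}
All 3 vertices on the smaller side are matched.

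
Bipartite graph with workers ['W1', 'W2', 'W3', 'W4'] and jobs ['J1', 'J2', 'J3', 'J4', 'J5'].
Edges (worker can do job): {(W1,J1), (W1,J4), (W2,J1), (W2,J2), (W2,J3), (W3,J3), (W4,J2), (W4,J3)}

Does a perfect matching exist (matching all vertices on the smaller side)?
Yes, perfect matching exists (size 4)

Perfect matching: {(W1,J4), (W2,J1), (W3,J3), (W4,J2)}
All 4 vertices on the smaller side are matched.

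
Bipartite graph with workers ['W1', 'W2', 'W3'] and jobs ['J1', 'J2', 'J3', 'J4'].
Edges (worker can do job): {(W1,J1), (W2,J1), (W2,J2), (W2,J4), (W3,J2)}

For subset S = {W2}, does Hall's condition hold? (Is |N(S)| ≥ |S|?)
Yes: |N(S)| = 3, |S| = 1

Subset S = {W2}
Neighbors N(S) = {J1, J2, J4}

|N(S)| = 3, |S| = 1
Hall's condition: |N(S)| ≥ |S| is satisfied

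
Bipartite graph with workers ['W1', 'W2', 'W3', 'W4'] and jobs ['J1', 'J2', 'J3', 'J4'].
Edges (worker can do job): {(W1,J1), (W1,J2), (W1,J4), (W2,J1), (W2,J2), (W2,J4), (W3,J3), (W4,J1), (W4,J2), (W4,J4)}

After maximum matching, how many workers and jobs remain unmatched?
Unmatched: 0 workers, 0 jobs

Maximum matching size: 4
Workers: 4 total, 4 matched, 0 unmatched
Jobs: 4 total, 4 matched, 0 unmatched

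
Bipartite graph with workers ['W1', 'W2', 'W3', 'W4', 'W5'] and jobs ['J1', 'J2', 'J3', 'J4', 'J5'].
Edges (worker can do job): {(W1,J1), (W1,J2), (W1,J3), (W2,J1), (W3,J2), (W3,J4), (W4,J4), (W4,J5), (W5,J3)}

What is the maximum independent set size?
Maximum independent set = 5

By König's theorem:
- Min vertex cover = Max matching = 5
- Max independent set = Total vertices - Min vertex cover
- Max independent set = 10 - 5 = 5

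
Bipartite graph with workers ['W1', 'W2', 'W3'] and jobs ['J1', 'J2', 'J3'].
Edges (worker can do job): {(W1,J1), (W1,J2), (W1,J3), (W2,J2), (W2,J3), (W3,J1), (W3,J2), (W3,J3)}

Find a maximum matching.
Matching: {(W1,J1), (W2,J3), (W3,J2)}

Maximum matching (size 3):
  W1 → J1
  W2 → J3
  W3 → J2

Each worker is assigned to at most one job, and each job to at most one worker.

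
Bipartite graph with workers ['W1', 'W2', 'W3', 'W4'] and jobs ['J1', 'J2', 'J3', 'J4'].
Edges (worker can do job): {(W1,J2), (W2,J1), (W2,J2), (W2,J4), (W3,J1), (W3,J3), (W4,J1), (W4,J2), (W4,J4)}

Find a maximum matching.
Matching: {(W1,J2), (W2,J4), (W3,J3), (W4,J1)}

Maximum matching (size 4):
  W1 → J2
  W2 → J4
  W3 → J3
  W4 → J1

Each worker is assigned to at most one job, and each job to at most one worker.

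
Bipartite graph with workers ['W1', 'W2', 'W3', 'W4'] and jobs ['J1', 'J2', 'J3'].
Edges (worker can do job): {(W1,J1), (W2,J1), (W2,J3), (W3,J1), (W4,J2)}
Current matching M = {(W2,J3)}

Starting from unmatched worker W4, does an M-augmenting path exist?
Yes: W4 → J2

An M-augmenting path alternates non-matching / matching edges, starting and ending at unmatched vertices.
Path: W4 → J2
(J2 is unmatched in M, so the path is augmenting.)
Flipping edges along this path would increase |M| from 1 to 2.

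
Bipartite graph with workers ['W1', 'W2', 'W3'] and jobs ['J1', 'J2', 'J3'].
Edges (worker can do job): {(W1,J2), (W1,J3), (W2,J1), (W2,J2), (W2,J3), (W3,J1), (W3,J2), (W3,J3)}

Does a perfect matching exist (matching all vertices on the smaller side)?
Yes, perfect matching exists (size 3)

Perfect matching: {(W1,J2), (W2,J1), (W3,J3)}
All 3 vertices on the smaller side are matched.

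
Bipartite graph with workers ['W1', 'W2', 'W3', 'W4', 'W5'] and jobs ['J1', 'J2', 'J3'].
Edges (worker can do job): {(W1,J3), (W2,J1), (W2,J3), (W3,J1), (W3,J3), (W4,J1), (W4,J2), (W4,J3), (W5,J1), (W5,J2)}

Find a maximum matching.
Matching: {(W3,J3), (W4,J1), (W5,J2)}

Maximum matching (size 3):
  W3 → J3
  W4 → J1
  W5 → J2

Each worker is assigned to at most one job, and each job to at most one worker.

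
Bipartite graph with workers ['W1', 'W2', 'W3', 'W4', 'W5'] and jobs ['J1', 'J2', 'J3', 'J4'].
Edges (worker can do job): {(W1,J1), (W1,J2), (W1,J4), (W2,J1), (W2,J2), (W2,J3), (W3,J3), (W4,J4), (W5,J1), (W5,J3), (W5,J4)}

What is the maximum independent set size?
Maximum independent set = 5

By König's theorem:
- Min vertex cover = Max matching = 4
- Max independent set = Total vertices - Min vertex cover
- Max independent set = 9 - 4 = 5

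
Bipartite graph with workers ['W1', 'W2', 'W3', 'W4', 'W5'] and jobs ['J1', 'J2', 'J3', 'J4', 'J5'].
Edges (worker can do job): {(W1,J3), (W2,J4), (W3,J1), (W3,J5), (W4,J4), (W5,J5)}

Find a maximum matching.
Matching: {(W1,J3), (W3,J1), (W4,J4), (W5,J5)}

Maximum matching (size 4):
  W1 → J3
  W3 → J1
  W4 → J4
  W5 → J5

Each worker is assigned to at most one job, and each job to at most one worker.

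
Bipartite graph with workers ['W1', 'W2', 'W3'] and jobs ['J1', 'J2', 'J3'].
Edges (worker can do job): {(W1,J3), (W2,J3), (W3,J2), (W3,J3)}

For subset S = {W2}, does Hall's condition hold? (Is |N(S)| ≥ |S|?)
Yes: |N(S)| = 1, |S| = 1

Subset S = {W2}
Neighbors N(S) = {J3}

|N(S)| = 1, |S| = 1
Hall's condition: |N(S)| ≥ |S| is satisfied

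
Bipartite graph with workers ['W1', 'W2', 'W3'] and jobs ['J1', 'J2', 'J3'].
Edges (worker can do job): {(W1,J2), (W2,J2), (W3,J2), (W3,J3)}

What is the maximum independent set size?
Maximum independent set = 4

By König's theorem:
- Min vertex cover = Max matching = 2
- Max independent set = Total vertices - Min vertex cover
- Max independent set = 6 - 2 = 4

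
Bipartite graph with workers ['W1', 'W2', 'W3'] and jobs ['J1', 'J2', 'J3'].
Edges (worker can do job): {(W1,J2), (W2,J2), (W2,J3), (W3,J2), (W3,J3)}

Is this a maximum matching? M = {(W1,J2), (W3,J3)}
Yes, size 2 is maximum

Proposed matching has size 2.
Maximum matching size for this graph: 2.

This is a maximum matching.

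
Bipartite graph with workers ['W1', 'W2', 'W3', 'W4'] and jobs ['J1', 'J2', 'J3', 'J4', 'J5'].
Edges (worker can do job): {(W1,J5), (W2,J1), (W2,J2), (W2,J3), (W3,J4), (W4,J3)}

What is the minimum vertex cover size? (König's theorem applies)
Minimum vertex cover size = 4

By König's theorem: in bipartite graphs,
min vertex cover = max matching = 4

Maximum matching has size 4, so minimum vertex cover also has size 4.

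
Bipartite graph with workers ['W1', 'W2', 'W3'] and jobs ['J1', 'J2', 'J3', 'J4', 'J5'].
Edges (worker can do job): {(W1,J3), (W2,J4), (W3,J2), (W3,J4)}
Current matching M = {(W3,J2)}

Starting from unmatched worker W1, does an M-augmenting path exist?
Yes: W1 → J3

An M-augmenting path alternates non-matching / matching edges, starting and ending at unmatched vertices.
Path: W1 → J3
(J3 is unmatched in M, so the path is augmenting.)
Flipping edges along this path would increase |M| from 1 to 2.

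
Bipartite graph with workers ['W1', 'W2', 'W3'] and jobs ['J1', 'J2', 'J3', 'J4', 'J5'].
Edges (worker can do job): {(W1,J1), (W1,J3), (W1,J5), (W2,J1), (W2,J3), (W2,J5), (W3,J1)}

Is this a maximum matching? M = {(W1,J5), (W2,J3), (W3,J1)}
Yes, size 3 is maximum

Proposed matching has size 3.
Maximum matching size for this graph: 3.

This is a maximum matching.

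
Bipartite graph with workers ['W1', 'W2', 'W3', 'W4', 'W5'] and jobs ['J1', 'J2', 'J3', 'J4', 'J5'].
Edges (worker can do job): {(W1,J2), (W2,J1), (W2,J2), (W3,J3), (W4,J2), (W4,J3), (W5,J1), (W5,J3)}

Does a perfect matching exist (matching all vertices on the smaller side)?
No, maximum matching has size 3 < 5

Maximum matching has size 3, need 5 for perfect matching.
Unmatched workers: ['W1', 'W2']
Unmatched jobs: ['J5', 'J4']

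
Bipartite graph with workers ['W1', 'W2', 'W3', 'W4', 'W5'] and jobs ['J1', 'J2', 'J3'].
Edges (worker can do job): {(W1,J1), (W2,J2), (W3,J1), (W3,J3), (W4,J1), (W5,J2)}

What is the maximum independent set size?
Maximum independent set = 5

By König's theorem:
- Min vertex cover = Max matching = 3
- Max independent set = Total vertices - Min vertex cover
- Max independent set = 8 - 3 = 5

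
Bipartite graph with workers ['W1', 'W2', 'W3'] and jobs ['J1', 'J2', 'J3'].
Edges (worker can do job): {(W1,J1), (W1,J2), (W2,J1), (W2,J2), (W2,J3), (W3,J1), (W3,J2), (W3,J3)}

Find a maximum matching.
Matching: {(W1,J1), (W2,J3), (W3,J2)}

Maximum matching (size 3):
  W1 → J1
  W2 → J3
  W3 → J2

Each worker is assigned to at most one job, and each job to at most one worker.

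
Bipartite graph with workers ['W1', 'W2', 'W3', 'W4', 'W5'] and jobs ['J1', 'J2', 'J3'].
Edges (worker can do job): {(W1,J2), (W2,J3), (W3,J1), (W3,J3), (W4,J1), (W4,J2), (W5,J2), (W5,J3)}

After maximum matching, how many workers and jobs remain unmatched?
Unmatched: 2 workers, 0 jobs

Maximum matching size: 3
Workers: 5 total, 3 matched, 2 unmatched
Jobs: 3 total, 3 matched, 0 unmatched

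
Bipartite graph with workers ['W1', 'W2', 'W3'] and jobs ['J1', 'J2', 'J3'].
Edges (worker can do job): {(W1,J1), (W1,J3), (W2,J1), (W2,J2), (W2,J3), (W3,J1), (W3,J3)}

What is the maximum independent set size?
Maximum independent set = 3

By König's theorem:
- Min vertex cover = Max matching = 3
- Max independent set = Total vertices - Min vertex cover
- Max independent set = 6 - 3 = 3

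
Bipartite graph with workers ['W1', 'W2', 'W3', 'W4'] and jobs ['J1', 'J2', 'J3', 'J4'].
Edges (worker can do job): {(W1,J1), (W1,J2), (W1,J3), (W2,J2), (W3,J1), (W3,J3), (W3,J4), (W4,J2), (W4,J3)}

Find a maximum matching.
Matching: {(W1,J1), (W2,J2), (W3,J4), (W4,J3)}

Maximum matching (size 4):
  W1 → J1
  W2 → J2
  W3 → J4
  W4 → J3

Each worker is assigned to at most one job, and each job to at most one worker.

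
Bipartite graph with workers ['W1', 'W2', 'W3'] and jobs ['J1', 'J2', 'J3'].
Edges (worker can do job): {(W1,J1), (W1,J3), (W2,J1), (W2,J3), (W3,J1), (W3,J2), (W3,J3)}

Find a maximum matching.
Matching: {(W1,J3), (W2,J1), (W3,J2)}

Maximum matching (size 3):
  W1 → J3
  W2 → J1
  W3 → J2

Each worker is assigned to at most one job, and each job to at most one worker.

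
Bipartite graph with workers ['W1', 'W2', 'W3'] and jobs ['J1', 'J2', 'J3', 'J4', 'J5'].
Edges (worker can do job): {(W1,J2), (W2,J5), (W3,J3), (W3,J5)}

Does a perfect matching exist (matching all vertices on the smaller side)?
Yes, perfect matching exists (size 3)

Perfect matching: {(W1,J2), (W2,J5), (W3,J3)}
All 3 vertices on the smaller side are matched.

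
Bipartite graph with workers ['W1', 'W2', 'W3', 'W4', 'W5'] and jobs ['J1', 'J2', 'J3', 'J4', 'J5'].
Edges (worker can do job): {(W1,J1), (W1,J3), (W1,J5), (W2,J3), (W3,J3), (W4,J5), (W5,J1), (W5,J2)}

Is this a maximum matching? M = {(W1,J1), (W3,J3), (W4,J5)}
No, size 3 is not maximum

Proposed matching has size 3.
Maximum matching size for this graph: 4.

This is NOT maximum - can be improved to size 4.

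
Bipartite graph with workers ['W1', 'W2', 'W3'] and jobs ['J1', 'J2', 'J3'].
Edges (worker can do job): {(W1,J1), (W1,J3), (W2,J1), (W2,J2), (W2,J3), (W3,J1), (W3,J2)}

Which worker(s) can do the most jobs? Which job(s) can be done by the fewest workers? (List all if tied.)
Most versatile: W2 (3 jobs); Least covered: J2, J3 (2 workers)

Worker degrees (jobs they can do): W1:2, W2:3, W3:2
Job degrees (workers who can do it): J1:3, J2:2, J3:2

Maximum worker degree is 3, achieved by: W2
Minimum job degree is 2, achieved by: J2, J3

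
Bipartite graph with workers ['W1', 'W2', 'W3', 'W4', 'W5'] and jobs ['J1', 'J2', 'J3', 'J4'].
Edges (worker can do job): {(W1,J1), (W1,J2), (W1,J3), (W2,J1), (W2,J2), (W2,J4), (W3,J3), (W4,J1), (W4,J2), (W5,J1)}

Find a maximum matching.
Matching: {(W2,J4), (W3,J3), (W4,J2), (W5,J1)}

Maximum matching (size 4):
  W2 → J4
  W3 → J3
  W4 → J2
  W5 → J1

Each worker is assigned to at most one job, and each job to at most one worker.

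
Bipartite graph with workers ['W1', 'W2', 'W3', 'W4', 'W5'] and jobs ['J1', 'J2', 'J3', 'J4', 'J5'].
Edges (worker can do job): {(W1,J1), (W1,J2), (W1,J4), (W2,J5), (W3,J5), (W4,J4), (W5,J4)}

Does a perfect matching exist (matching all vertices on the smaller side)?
No, maximum matching has size 3 < 5

Maximum matching has size 3, need 5 for perfect matching.
Unmatched workers: ['W4', 'W2']
Unmatched jobs: ['J3', 'J2']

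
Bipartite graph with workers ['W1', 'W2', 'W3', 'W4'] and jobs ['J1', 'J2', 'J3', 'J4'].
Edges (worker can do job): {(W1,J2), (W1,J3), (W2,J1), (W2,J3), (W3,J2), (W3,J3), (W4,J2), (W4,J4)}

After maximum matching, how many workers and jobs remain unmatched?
Unmatched: 0 workers, 0 jobs

Maximum matching size: 4
Workers: 4 total, 4 matched, 0 unmatched
Jobs: 4 total, 4 matched, 0 unmatched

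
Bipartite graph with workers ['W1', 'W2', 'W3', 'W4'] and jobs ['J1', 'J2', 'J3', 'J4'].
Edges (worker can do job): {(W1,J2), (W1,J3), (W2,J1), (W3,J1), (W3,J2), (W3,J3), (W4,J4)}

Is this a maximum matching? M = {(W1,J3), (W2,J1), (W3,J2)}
No, size 3 is not maximum

Proposed matching has size 3.
Maximum matching size for this graph: 4.

This is NOT maximum - can be improved to size 4.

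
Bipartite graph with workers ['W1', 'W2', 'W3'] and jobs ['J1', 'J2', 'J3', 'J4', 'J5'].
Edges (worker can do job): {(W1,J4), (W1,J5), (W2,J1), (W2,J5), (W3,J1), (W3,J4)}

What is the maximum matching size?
Maximum matching size = 3

Maximum matching: {(W1,J4), (W2,J5), (W3,J1)}
Size: 3

This assigns 3 workers to 3 distinct jobs.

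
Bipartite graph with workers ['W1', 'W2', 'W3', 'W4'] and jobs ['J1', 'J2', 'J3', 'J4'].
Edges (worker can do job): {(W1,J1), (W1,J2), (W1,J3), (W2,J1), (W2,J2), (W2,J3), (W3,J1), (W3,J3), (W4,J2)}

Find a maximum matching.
Matching: {(W1,J3), (W3,J1), (W4,J2)}

Maximum matching (size 3):
  W1 → J3
  W3 → J1
  W4 → J2

Each worker is assigned to at most one job, and each job to at most one worker.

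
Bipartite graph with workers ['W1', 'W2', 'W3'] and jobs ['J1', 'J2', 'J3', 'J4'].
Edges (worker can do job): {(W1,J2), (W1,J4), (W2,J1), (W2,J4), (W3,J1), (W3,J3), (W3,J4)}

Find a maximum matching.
Matching: {(W1,J2), (W2,J1), (W3,J4)}

Maximum matching (size 3):
  W1 → J2
  W2 → J1
  W3 → J4

Each worker is assigned to at most one job, and each job to at most one worker.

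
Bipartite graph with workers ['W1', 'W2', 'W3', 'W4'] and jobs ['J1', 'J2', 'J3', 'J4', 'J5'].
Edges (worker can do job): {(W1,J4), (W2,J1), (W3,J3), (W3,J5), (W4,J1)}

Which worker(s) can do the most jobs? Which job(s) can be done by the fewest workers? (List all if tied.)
Most versatile: W3 (2 jobs); Least covered: J2 (0 workers)

Worker degrees (jobs they can do): W1:1, W2:1, W3:2, W4:1
Job degrees (workers who can do it): J1:2, J2:0, J3:1, J4:1, J5:1

Maximum worker degree is 2, achieved by: W3
Minimum job degree is 0, achieved by: J2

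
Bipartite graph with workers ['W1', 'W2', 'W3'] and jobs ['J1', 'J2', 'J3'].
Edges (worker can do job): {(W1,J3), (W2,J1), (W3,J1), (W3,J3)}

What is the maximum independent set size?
Maximum independent set = 4

By König's theorem:
- Min vertex cover = Max matching = 2
- Max independent set = Total vertices - Min vertex cover
- Max independent set = 6 - 2 = 4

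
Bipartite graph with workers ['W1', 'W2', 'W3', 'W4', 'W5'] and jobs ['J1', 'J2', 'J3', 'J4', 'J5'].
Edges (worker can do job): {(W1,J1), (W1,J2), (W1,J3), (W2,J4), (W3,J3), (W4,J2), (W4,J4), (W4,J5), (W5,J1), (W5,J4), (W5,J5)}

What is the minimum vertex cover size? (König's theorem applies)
Minimum vertex cover size = 5

By König's theorem: in bipartite graphs,
min vertex cover = max matching = 5

Maximum matching has size 5, so minimum vertex cover also has size 5.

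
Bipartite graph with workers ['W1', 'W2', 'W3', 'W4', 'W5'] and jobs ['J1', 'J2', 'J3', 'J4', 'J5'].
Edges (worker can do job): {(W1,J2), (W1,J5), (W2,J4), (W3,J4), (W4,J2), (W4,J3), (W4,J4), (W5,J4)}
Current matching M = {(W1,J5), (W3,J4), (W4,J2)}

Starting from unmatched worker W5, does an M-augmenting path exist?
No augmenting path from W5

Alternating search from W5 reaches jobs: {J4}.
Every reachable job is already matched in M, and following those matched edges back to workers exposes no further unvisited jobs.
No M-augmenting path from W5 exists.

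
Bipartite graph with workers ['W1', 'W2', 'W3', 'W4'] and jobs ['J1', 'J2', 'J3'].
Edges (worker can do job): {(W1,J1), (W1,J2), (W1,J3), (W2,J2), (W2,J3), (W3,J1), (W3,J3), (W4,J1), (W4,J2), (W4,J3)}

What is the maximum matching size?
Maximum matching size = 3

Maximum matching: {(W1,J3), (W3,J1), (W4,J2)}
Size: 3

This assigns 3 workers to 3 distinct jobs.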